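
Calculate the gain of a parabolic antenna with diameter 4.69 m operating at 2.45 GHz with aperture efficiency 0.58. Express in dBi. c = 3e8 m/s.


lambda = c/f = 3e8 / 2.45e+09 = 0.122449 m
G = eta*(pi*D/lambda)^2 = 0.58*(pi*4.69/0.122449)^2
G = 8397.7527 (linear)
G = 10*log10(8397.7527) = 39.2416 dBi

39.2416 dBi


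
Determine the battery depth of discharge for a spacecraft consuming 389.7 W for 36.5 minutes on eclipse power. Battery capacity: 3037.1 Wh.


E_used = P * t / 60 = 389.7 * 36.5 / 60 = 237.0675 Wh
DOD = E_used / E_total * 100 = 237.0675 / 3037.1 * 100
DOD = 7.8057 %

7.8057 %


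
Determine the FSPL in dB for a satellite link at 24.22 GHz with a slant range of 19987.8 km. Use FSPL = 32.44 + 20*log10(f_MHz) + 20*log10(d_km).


f = 24.22 GHz = 24220.0000 MHz
d = 19987.8 km
FSPL = 32.44 + 20*log10(24220.0000) + 20*log10(19987.8)
FSPL = 32.44 + 87.6835 + 86.0153
FSPL = 206.1388 dB

206.1388 dB


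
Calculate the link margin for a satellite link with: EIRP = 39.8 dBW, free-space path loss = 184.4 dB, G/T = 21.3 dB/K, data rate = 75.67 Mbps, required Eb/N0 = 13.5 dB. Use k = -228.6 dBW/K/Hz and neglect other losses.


C/N0 = EIRP - FSPL + G/T - k = 39.8 - 184.4 + 21.3 - (-228.6)
C/N0 = 105.3000 dB-Hz
R_b = 75.67 Mbps = 7.567e+07 bps -> 10*log10(R_b) = 78.7892 dB-Hz
Eb/N0 = C/N0 - 10*log10(R_b) = 105.3000 - 78.7892 = 26.5108 dB
Margin = Eb/N0 - Eb/N0_req = 26.5108 - 13.5 = 13.0108 dB (link closes)

13.0108 dB


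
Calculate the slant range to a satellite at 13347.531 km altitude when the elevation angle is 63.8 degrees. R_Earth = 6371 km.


h = 13347.531 km, el = 63.8 deg
d = -R_E*sin(el) + sqrt((R_E*sin(el))^2 + 2*R_E*h + h^2)
d = -6371.0000*sin(1.1135) + sqrt((6371.0000*0.8972584)^2 + 2*6371.0000*13347.531 + 13347.531^2)
d = 13800.4425 km

13800.4425 km


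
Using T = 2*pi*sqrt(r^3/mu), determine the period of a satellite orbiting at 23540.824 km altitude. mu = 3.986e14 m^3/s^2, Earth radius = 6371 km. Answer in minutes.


r = 29911.8240 km = 2.9911824e+07 m
T = 2*pi*sqrt(r^3/mu) = 2*pi*sqrt(2.6762624e+22 / 3.986e14)
T = 51484.3894 s = 858.0732 min

858.0732 minutes


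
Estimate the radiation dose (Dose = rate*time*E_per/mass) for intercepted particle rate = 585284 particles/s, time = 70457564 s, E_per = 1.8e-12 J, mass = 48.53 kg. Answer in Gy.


Total energy deposited = rate * time * E_per
  = 585284 * 70457564 * 1.8e-12 = 74.2278 J
Dose = E_total / mass = 74.2278 / 48.53
Dose = 1.5295 Gy

1.5295 Gy


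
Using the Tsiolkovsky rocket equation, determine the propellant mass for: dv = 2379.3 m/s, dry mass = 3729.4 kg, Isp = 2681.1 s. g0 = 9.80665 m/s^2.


ve = Isp * g0 = 2681.1 * 9.80665 = 26292.609315 m/s
mass ratio = exp(dv/ve) = exp(2379.3/26292.609315) = 1.09471397
m_prop = m_dry * (mr - 1) = 3729.4 * (1.09471397 - 1)
m_prop = 353.2263 kg

353.2263 kg


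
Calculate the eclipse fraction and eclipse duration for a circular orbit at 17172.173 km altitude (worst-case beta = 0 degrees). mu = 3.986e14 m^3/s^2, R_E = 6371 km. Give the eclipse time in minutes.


r = 23543.1730 km
T = 599.1802 min
Eclipse fraction = arcsin(R_E/r)/pi = arcsin(6371.0000/23543.1730)/pi
= arcsin(0.2706092)/pi = 0.08722513
Eclipse duration = 0.08722513 * 599.1802 = 52.2636 min

52.2636 minutes


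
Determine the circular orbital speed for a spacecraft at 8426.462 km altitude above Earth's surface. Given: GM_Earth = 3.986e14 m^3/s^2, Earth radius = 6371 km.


r = R_E + alt = 6371.0 + 8426.462 = 14797.4620 km = 1.4797462e+07 m
v = sqrt(mu/r) = sqrt(3.986e14 / 1.4797462e+07) = 5190.0917 m/s = 5.1901 km/s

5.1901 km/s


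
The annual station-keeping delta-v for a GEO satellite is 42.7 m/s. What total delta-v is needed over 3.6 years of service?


dV = rate * years = 42.7 * 3.6
dV = 153.7200 m/s

153.7200 m/s


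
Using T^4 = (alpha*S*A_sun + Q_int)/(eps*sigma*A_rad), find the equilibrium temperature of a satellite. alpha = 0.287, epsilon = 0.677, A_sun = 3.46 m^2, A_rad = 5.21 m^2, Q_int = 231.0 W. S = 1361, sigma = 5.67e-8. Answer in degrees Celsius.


Numerator = alpha*S*A_sun + Q_int = 0.287*1361*3.46 + 231.0 = 1582.5002 W
Denominator = eps*sigma*A_rad = 0.677*5.67e-8*5.21 = 1.9999054e-07 W/K^4
T^4 = 7.9128754e+09 K^4
T = 298.2521 K = 25.1021 C

25.1021 degrees Celsius


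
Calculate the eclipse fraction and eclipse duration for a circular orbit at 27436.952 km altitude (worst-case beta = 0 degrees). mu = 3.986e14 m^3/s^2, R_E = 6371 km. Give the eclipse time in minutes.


r = 33807.9520 km
T = 1031.0703 min
Eclipse fraction = arcsin(R_E/r)/pi = arcsin(6371.0000/33807.9520)/pi
= arcsin(0.1884468)/pi = 0.0603453
Eclipse duration = 0.0603453 * 1031.0703 = 62.2202 min

62.2202 minutes


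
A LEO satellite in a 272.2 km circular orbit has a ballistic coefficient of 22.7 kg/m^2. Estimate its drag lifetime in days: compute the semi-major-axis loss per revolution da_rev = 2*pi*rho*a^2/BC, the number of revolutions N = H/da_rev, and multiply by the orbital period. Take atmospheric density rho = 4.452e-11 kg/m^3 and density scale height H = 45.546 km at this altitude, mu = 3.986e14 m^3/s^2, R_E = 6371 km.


a = R_E + alt = 6643.2000 km = 6.6432e+06 m
da_rev = 2*pi*rho*a^2/BC = 2*pi*4.452e-11*(6.6432e+06)^2/22.7 = 543.830827 m per revolution
N = H/da_rev = 45546.0000 m / 543.830827 m = 83.7503 revolutions
P = 2*pi*sqrt(a^3/mu) = 5388.6157 s
lifetime = N*P = 83.7503 * 5388.6157 = 451298.2323 s = 5.2234 days

5.2234 days


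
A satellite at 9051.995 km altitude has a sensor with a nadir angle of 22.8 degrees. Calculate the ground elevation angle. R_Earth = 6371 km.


r = R_E + alt = 15422.9950 km
Law of sines in the satellite / Earth-center / ground-point triangle:
  sin(nadir)/R_E = sin(90 + el)/r  =>  cos(el) = (r/R_E)*sin(nadir)
cos(el) = (15422.9950 / 6371.0000) * sin(22.8 deg) = 0.9381025
el = arccos(0.9381025) = 20.2647 deg
(Earth-central angle = 90 - nadir - el = 46.9353 deg)

20.2647 degrees


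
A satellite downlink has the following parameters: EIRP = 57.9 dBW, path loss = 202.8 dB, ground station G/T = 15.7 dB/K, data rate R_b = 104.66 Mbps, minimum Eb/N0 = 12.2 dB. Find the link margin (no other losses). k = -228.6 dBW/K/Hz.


C/N0 = EIRP - FSPL + G/T - k = 57.9 - 202.8 + 15.7 - (-228.6)
C/N0 = 99.4000 dB-Hz
R_b = 104.66 Mbps = 1.0466e+08 bps -> 10*log10(R_b) = 80.1978 dB-Hz
Eb/N0 = C/N0 - 10*log10(R_b) = 99.4000 - 80.1978 = 19.2022 dB
Margin = Eb/N0 - Eb/N0_req = 19.2022 - 12.2 = 7.0022 dB (link closes)

7.0022 dB


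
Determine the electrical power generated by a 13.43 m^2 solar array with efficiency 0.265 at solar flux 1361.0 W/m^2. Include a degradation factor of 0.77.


P = area * eta * S * degradation
P = 13.43 * 0.265 * 1361.0 * 0.77
P = 3729.6728 W

3729.6728 W


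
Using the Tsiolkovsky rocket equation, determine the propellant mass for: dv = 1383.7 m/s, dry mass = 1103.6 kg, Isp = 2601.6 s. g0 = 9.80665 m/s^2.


ve = Isp * g0 = 2601.6 * 9.80665 = 25512.980640 m/s
mass ratio = exp(dv/ve) = exp(1383.7/25512.980640) = 1.05573281
m_prop = m_dry * (mr - 1) = 1103.6 * (1.05573281 - 1)
m_prop = 61.5067 kg

61.5067 kg


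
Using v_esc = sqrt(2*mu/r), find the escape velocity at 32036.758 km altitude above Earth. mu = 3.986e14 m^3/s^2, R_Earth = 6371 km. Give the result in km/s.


r = 6371.0 + 32036.758 = 38407.7580 km = 3.8407758e+07 m
v_esc = sqrt(2*mu/r) = sqrt(2*3.986e14 / 3.8407758e+07)
v_esc = 4555.8998 m/s = 4.5559 km/s

4.5559 km/s


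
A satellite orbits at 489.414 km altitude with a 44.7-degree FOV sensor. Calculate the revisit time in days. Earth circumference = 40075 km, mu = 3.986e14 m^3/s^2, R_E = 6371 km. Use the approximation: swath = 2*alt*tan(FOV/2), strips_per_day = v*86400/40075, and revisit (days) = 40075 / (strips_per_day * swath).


swath = 2*489.414*tan(0.3900811) = 402.4448 km
v = sqrt(mu/r) = 7622.4307 m/s = 7.6224 km/s
strips/day = v*86400/40075 = 7.6224*86400/40075 = 16.4336
coverage/day = strips * swath = 16.4336 * 402.4448 = 6613.6326 km
revisit = 40075 / 6613.6326 = 6.0595 days

6.0595 days


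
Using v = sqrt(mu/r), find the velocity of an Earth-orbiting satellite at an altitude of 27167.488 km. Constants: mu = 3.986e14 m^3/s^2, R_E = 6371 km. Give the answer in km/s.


r = R_E + alt = 6371.0 + 27167.488 = 33538.4880 km = 3.3538488e+07 m
v = sqrt(mu/r) = sqrt(3.986e14 / 3.3538488e+07) = 3447.4415 m/s = 3.4474 km/s

3.4474 km/s


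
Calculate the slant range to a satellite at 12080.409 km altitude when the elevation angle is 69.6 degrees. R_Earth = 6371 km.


h = 12080.409 km, el = 69.6 deg
d = -R_E*sin(el) + sqrt((R_E*sin(el))^2 + 2*R_E*h + h^2)
d = -6371.0000*sin(1.2147) + sqrt((6371.0000*0.937282)^2 + 2*6371.0000*12080.409 + 12080.409^2)
d = 12345.8566 km

12345.8566 km


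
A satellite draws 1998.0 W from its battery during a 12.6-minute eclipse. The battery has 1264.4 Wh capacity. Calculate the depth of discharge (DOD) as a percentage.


E_used = P * t / 60 = 1998.0 * 12.6 / 60 = 419.5800 Wh
DOD = E_used / E_total * 100 = 419.5800 / 1264.4 * 100
DOD = 33.1841 %

33.1841 %


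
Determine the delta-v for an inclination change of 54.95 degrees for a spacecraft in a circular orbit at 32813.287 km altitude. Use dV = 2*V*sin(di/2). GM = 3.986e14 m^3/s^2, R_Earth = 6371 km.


r = 39184.2870 km = 3.9184287e+07 m
V = sqrt(mu/r) = 3189.4270 m/s
di = 54.95 deg = 0.9590584 rad
dV = 2*V*sin(di/2) = 2*3189.4270*sin(0.4795292)
dV = 2942.9579 m/s = 2.9430 km/s

2.9430 km/s


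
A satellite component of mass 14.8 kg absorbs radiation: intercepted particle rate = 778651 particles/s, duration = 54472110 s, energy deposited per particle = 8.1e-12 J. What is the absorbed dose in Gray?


Total energy deposited = rate * time * E_per
  = 778651 * 54472110 * 8.1e-12 = 343.5596 J
Dose = E_total / mass = 343.5596 / 14.8
Dose = 23.2135 Gy

23.2135 Gy


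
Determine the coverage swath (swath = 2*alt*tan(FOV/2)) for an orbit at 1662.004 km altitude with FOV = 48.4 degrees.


FOV = 48.4 deg = 0.8447394 rad
swath = 2 * alt * tan(FOV/2) = 2 * 1662.004 * tan(0.4223697)
swath = 2 * 1662.004 * 0.4494178
swath = 1493.8684 km

1493.8684 km


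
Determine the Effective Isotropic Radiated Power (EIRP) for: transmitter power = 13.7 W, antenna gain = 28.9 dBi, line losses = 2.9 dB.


Pt = 13.7 W = 11.3672 dBW
EIRP = Pt_dBW + Gt - losses = 11.3672 + 28.9 - 2.9 = 37.3672 dBW

37.3672 dBW


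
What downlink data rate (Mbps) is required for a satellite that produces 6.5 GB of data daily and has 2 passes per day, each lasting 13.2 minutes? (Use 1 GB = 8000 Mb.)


total contact time = 2 * 13.2 * 60 = 1584.0000 s
data = 6.5 GB = 52000.0000 Mb
rate = 52000.0000 / 1584.0000 = 32.8283 Mbps

32.8283 Mbps


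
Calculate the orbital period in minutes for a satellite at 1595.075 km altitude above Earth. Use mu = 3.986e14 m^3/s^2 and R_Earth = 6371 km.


r = 7966.0750 km = 7.966075e+06 m
T = 2*pi*sqrt(r^3/mu) = 2*pi*sqrt(5.0551398e+20 / 3.986e14)
T = 7075.8368 s = 117.9306 min

117.9306 minutes


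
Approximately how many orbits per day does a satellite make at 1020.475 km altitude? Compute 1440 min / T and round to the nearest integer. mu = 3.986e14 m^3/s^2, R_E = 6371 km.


r = 7.391475e+06 m
T = 2*pi*sqrt(r^3/mu) = 6324.2334 s = 105.4039 min
revs/day = 1440 / 105.4039 = 13.6617
Rounded: 14 revolutions per day

14 revolutions per day


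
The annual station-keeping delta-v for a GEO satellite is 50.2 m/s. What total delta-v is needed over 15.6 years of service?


dV = rate * years = 50.2 * 15.6
dV = 783.1200 m/s

783.1200 m/s


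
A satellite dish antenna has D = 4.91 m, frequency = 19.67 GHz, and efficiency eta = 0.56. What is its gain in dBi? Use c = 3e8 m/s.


lambda = c/f = 3e8 / 1.967e+10 = 0.01525165 m
G = eta*(pi*D/lambda)^2 = 0.56*(pi*4.91/0.01525165)^2
G = 572818.4094 (linear)
G = 10*log10(572818.4094) = 57.5802 dBi

57.5802 dBi


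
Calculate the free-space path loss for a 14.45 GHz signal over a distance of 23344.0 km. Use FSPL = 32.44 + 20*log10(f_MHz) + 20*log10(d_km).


f = 14.45 GHz = 14450.0000 MHz
d = 23344.0 km
FSPL = 32.44 + 20*log10(14450.0000) + 20*log10(23344.0)
FSPL = 32.44 + 83.1974 + 87.3635
FSPL = 203.0009 dB

203.0009 dB


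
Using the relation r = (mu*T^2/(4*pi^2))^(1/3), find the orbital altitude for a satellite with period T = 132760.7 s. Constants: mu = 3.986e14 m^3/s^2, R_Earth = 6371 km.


T = 132760.7 s
r = (mu*T^2/(4*pi^2))^(1/3) = (3.986e14 * 132760.7^2 / (4*pi^2))^(1/3)
r = 5.62478e+07 m = 56247.8001 km
alt = r - R_E = 56247.8001 - 6371 = 49876.8001 km

49876.8001 km


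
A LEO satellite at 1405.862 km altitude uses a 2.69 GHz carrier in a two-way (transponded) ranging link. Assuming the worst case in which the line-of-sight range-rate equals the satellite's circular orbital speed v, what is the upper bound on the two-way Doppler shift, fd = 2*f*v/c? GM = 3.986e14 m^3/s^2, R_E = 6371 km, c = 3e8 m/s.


r = 7.776862e+06 m
v = sqrt(mu/r) = 7159.2322 m/s (worst-case radial velocity)
f = 2.69 GHz = 2.69e+09 Hz
fd = 2*f*v/c = 2*2.69e+09*7159.2322/3.0e+08
fd = 128388.8982 Hz

128388.8982 Hz


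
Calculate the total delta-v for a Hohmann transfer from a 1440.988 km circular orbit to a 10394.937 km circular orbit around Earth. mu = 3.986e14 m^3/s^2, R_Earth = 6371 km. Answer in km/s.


r1 = 7811.9880 km = 7.811988e+06 m
r2 = 16765.9370 km = 1.6765937e+07 m
dv1 = sqrt(mu/r1)*(sqrt(2*r2/(r1+r2)) - 1) = 1200.3026 m/s
dv2 = sqrt(mu/r2)*(1 - sqrt(2*r1/(r1+r2))) = 988.3322 m/s
total dv = |dv1| + |dv2| = 1200.3026 + 988.3322 = 2188.6347 m/s = 2.1886 km/s

2.1886 km/s


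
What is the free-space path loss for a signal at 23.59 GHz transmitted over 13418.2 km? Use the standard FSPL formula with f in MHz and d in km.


f = 23.59 GHz = 23590.0000 MHz
d = 13418.2 km
FSPL = 32.44 + 20*log10(23590.0000) + 20*log10(13418.2)
FSPL = 32.44 + 87.4546 + 82.5539
FSPL = 202.4484 dB

202.4484 dB


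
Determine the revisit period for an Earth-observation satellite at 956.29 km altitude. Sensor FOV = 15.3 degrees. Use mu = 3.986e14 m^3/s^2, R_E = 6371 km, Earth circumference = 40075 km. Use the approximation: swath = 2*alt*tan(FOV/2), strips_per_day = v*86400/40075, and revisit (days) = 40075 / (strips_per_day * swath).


swath = 2*956.29*tan(0.1335177) = 256.8916 km
v = sqrt(mu/r) = 7375.5932 m/s = 7.3756 km/s
strips/day = v*86400/40075 = 7.3756*86400/40075 = 15.9015
coverage/day = strips * swath = 15.9015 * 256.8916 = 4084.9532 km
revisit = 40075 / 4084.9532 = 9.8104 days

9.8104 days


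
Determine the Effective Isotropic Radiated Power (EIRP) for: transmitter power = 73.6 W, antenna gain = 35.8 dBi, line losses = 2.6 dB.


Pt = 73.6 W = 18.6688 dBW
EIRP = Pt_dBW + Gt - losses = 18.6688 + 35.8 - 2.6 = 51.8688 dBW

51.8688 dBW


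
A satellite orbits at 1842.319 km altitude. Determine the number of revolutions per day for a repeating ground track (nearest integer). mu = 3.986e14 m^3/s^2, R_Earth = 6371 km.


r = 8.213319e+06 m
T = 2*pi*sqrt(r^3/mu) = 7407.8002 s = 123.4633 min
revs/day = 1440 / 123.4633 = 11.6634
Rounded: 12 revolutions per day

12 revolutions per day


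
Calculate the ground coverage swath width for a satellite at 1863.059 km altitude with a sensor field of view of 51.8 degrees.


FOV = 51.8 deg = 0.9040806 rad
swath = 2 * alt * tan(FOV/2) = 2 * 1863.059 * tan(0.4520403)
swath = 2 * 1863.059 * 0.4855739
swath = 1809.3057 km

1809.3057 km


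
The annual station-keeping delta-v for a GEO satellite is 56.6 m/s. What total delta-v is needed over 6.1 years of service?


dV = rate * years = 56.6 * 6.1
dV = 345.2600 m/s

345.2600 m/s


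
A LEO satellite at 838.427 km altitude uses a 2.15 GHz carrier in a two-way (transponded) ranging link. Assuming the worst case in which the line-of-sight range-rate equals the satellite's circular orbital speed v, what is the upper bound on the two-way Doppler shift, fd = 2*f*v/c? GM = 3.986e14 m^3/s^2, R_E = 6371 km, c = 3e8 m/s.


r = 7.209427e+06 m
v = sqrt(mu/r) = 7435.6386 m/s (worst-case radial velocity)
f = 2.15 GHz = 2.15e+09 Hz
fd = 2*f*v/c = 2*2.15e+09*7435.6386/3.0e+08
fd = 106577.4865 Hz

106577.4865 Hz


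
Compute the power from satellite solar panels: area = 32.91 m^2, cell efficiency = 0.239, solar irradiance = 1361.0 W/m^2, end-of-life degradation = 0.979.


P = area * eta * S * degradation
P = 32.91 * 0.239 * 1361.0 * 0.979
P = 10480.1283 W

10480.1283 W


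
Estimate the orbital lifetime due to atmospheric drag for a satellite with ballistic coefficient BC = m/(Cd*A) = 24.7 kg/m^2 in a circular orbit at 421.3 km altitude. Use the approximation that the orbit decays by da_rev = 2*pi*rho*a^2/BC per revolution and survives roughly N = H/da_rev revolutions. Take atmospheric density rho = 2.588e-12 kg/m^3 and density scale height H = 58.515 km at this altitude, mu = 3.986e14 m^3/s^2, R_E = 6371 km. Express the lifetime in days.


a = R_E + alt = 6792.3000 km = 6.7923e+06 m
da_rev = 2*pi*rho*a^2/BC = 2*pi*2.588e-12*(6.7923e+06)^2/24.7 = 30.372526 m per revolution
N = H/da_rev = 58515.0000 m / 30.372526 m = 1926.5767 revolutions
P = 2*pi*sqrt(a^3/mu) = 5571.0430 s
lifetime = N*P = 1926.5767 * 5571.0430 = 1.0733042e+07 s = 124.2250 days

124.2250 days


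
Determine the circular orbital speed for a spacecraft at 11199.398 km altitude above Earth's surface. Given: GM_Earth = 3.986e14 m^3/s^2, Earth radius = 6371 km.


r = R_E + alt = 6371.0 + 11199.398 = 17570.3980 km = 1.7570398e+07 m
v = sqrt(mu/r) = sqrt(3.986e14 / 1.7570398e+07) = 4762.9700 m/s = 4.7630 km/s

4.7630 km/s


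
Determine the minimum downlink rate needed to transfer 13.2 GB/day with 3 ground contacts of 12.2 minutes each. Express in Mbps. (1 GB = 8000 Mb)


total contact time = 3 * 12.2 * 60 = 2196.0000 s
data = 13.2 GB = 105600.0000 Mb
rate = 105600.0000 / 2196.0000 = 48.0874 Mbps

48.0874 Mbps


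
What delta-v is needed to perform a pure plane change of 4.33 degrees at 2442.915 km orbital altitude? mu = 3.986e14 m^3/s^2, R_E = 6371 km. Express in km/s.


r = 8813.9150 km = 8.813915e+06 m
V = sqrt(mu/r) = 6724.8750 m/s
di = 4.33 deg = 0.07557276 rad
dV = 2*V*sin(di/2) = 2*6724.8750*sin(0.03778638)
dV = 508.0964 m/s = 0.5080964 km/s

0.5081 km/s


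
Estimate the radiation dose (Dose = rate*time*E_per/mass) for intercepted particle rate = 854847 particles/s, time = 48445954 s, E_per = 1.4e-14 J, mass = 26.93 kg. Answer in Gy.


Total energy deposited = rate * time * E_per
  = 854847 * 48445954 * 1.4e-14 = 0.5797943 J
Dose = E_total / mass = 0.5797943 / 26.93
Dose = 0.02152968 Gy

0.0215 Gy


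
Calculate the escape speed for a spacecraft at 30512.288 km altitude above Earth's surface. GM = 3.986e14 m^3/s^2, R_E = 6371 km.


r = 6371.0 + 30512.288 = 36883.2880 km = 3.6883288e+07 m
v_esc = sqrt(2*mu/r) = sqrt(2*3.986e14 / 3.6883288e+07)
v_esc = 4649.0994 m/s = 4.6491 km/s

4.6491 km/s


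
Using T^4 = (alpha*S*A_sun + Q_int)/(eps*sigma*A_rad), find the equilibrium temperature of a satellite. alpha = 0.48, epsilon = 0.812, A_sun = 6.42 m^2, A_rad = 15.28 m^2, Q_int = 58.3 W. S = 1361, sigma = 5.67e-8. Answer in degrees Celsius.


Numerator = alpha*S*A_sun + Q_int = 0.48*1361*6.42 + 58.3 = 4252.3576 W
Denominator = eps*sigma*A_rad = 0.812*5.67e-8*15.28 = 7.0349731e-07 W/K^4
T^4 = 6.0445968e+09 K^4
T = 278.8315 K = 5.6815 C

5.6815 degrees Celsius


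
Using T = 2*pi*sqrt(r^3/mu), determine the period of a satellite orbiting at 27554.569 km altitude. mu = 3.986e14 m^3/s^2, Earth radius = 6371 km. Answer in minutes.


r = 33925.5690 km = 3.3925569e+07 m
T = 2*pi*sqrt(r^3/mu) = 2*pi*sqrt(3.9046438e+22 / 3.986e14)
T = 62187.3330 s = 1036.4555 min

1036.4555 minutes


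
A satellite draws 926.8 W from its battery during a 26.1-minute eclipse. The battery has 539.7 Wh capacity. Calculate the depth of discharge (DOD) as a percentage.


E_used = P * t / 60 = 926.8 * 26.1 / 60 = 403.1580 Wh
DOD = E_used / E_total * 100 = 403.1580 / 539.7 * 100
DOD = 74.7004 %

74.7004 %


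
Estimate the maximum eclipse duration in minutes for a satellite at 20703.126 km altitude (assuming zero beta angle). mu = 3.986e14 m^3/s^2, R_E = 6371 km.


r = 27074.1260 km
T = 738.9102 min
Eclipse fraction = arcsin(R_E/r)/pi = arcsin(6371.0000/27074.1260)/pi
= arcsin(0.2353169)/pi = 0.07561281
Eclipse duration = 0.07561281 * 738.9102 = 55.8711 min

55.8711 minutes


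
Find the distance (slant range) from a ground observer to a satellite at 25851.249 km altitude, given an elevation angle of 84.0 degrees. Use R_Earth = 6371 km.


h = 25851.249 km, el = 84.0 deg
d = -R_E*sin(el) + sqrt((R_E*sin(el))^2 + 2*R_E*h + h^2)
d = -6371.0000*sin(1.4661) + sqrt((6371.0000*0.9945219)^2 + 2*6371.0000*25851.249 + 25851.249^2)
d = 25879.2675 km

25879.2675 km


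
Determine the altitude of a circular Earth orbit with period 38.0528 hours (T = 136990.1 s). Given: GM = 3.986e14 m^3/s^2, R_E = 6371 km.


T = 136990.1 s
r = (mu*T^2/(4*pi^2))^(1/3) = (3.986e14 * 136990.1^2 / (4*pi^2))^(1/3)
r = 5.7436148e+07 m = 57436.1482 km
alt = r - R_E = 57436.1482 - 6371 = 51065.1482 km

51065.1482 km


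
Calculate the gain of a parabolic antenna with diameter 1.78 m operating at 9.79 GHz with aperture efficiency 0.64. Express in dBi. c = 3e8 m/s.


lambda = c/f = 3e8 / 9.79e+09 = 0.03064351 m
G = eta*(pi*D/lambda)^2 = 0.64*(pi*1.78/0.03064351)^2
G = 21312.9025 (linear)
G = 10*log10(21312.9025) = 43.2864 dBi

43.2864 dBi


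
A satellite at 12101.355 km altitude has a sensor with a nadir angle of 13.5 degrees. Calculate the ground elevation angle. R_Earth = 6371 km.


r = R_E + alt = 18472.3550 km
Law of sines in the satellite / Earth-center / ground-point triangle:
  sin(nadir)/R_E = sin(90 + el)/r  =>  cos(el) = (r/R_E)*sin(nadir)
cos(el) = (18472.3550 / 6371.0000) * sin(13.5 deg) = 0.6768617
el = arccos(0.6768617) = 47.4011 deg
(Earth-central angle = 90 - nadir - el = 29.0989 deg)

47.4011 degrees


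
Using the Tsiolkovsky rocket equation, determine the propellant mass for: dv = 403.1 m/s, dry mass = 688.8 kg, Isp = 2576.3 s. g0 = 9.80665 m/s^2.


ve = Isp * g0 = 2576.3 * 9.80665 = 25264.872395 m/s
mass ratio = exp(dv/ve) = exp(403.1/25264.872395) = 1.01608292
m_prop = m_dry * (mr - 1) = 688.8 * (1.01608292 - 1)
m_prop = 11.0779 kg

11.0779 kg


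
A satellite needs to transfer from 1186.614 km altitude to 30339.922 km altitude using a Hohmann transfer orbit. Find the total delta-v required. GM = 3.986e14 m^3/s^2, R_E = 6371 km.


r1 = 7557.6140 km = 7.557614e+06 m
r2 = 36710.9220 km = 3.6710922e+07 m
dv1 = sqrt(mu/r1)*(sqrt(2*r2/(r1+r2)) - 1) = 2090.4585 m/s
dv2 = sqrt(mu/r2)*(1 - sqrt(2*r1/(r1+r2))) = 1369.6748 m/s
total dv = |dv1| + |dv2| = 2090.4585 + 1369.6748 = 3460.1333 m/s = 3.4601 km/s

3.4601 km/s


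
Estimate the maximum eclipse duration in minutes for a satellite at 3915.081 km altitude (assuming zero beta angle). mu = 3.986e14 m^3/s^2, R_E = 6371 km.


r = 10286.0810 km
T = 173.0354 min
Eclipse fraction = arcsin(R_E/r)/pi = arcsin(6371.0000/10286.0810)/pi
= arcsin(0.6193807)/pi = 0.2126162
Eclipse duration = 0.2126162 * 173.0354 = 36.7901 min

36.7901 minutes


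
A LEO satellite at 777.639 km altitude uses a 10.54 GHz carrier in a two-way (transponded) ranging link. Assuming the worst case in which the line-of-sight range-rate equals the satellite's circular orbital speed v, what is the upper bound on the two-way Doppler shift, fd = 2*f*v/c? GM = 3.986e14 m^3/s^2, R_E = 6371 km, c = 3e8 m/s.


r = 7.148639e+06 m
v = sqrt(mu/r) = 7467.1859 m/s (worst-case radial velocity)
f = 10.54 GHz = 1.054e+10 Hz
fd = 2*f*v/c = 2*1.054e+10*7467.1859/3.0e+08
fd = 524694.2633 Hz

524694.2633 Hz


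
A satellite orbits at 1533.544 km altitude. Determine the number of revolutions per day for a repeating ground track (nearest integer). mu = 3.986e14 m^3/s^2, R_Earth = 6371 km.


r = 7.904544e+06 m
T = 2*pi*sqrt(r^3/mu) = 6994.0133 s = 116.5669 min
revs/day = 1440 / 116.5669 = 12.3534
Rounded: 12 revolutions per day

12 revolutions per day


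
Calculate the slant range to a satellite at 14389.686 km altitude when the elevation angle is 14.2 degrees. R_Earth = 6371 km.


h = 14389.686 km, el = 14.2 deg
d = -R_E*sin(el) + sqrt((R_E*sin(el))^2 + 2*R_E*h + h^2)
d = -6371.0000*sin(0.2478368) + sqrt((6371.0000*0.2453074)^2 + 2*6371.0000*14389.686 + 14389.686^2)
d = 18257.8165 km

18257.8165 km


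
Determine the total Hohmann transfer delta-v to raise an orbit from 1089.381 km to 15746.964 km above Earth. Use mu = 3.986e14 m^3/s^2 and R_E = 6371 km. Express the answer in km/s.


r1 = 7460.3810 km = 7.460381e+06 m
r2 = 22117.9640 km = 2.2117964e+07 m
dv1 = sqrt(mu/r1)*(sqrt(2*r2/(r1+r2)) - 1) = 1629.4888 m/s
dv2 = sqrt(mu/r2)*(1 - sqrt(2*r1/(r1+r2))) = 1230.0594 m/s
total dv = |dv1| + |dv2| = 1629.4888 + 1230.0594 = 2859.5482 m/s = 2.8595 km/s

2.8595 km/s


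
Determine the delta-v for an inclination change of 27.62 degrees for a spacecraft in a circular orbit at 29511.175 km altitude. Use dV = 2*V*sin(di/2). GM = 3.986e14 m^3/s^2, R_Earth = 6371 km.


r = 35882.1750 km = 3.5882175e+07 m
V = sqrt(mu/r) = 3332.9536 m/s
di = 27.62 deg = 0.4820599 rad
dV = 2*V*sin(di/2) = 2*3332.9536*sin(0.24103)
dV = 1591.1717 m/s = 1.5912 km/s

1.5912 km/s


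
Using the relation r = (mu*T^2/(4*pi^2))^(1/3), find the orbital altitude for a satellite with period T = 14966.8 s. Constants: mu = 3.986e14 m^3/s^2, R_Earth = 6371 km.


T = 14966.8 s
r = (mu*T^2/(4*pi^2))^(1/3) = (3.986e14 * 14966.8^2 / (4*pi^2))^(1/3)
r = 1.3126386e+07 m = 13126.3855 km
alt = r - R_E = 13126.3855 - 6371 = 6755.3855 km

6755.3855 km


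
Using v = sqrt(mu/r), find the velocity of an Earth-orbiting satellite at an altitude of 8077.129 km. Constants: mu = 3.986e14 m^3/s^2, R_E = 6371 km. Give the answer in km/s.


r = R_E + alt = 6371.0 + 8077.129 = 14448.1290 km = 1.4448129e+07 m
v = sqrt(mu/r) = sqrt(3.986e14 / 1.4448129e+07) = 5252.4611 m/s = 5.2525 km/s

5.2525 km/s


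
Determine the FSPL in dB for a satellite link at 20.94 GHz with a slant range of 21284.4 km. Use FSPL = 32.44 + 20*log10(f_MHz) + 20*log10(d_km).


f = 20.94 GHz = 20940.0000 MHz
d = 21284.4 km
FSPL = 32.44 + 20*log10(20940.0000) + 20*log10(21284.4)
FSPL = 32.44 + 86.4195 + 86.5612
FSPL = 205.4208 dB

205.4208 dB


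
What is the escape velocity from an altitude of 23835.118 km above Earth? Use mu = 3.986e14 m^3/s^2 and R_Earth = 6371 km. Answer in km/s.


r = 6371.0 + 23835.118 = 30206.1180 km = 3.0206118e+07 m
v_esc = sqrt(2*mu/r) = sqrt(2*3.986e14 / 3.0206118e+07)
v_esc = 5137.3149 m/s = 5.1373 km/s

5.1373 km/s


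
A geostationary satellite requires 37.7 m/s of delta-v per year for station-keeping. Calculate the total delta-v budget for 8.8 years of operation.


dV = rate * years = 37.7 * 8.8
dV = 331.7600 m/s

331.7600 m/s


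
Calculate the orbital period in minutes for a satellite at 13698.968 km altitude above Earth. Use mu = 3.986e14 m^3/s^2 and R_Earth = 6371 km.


r = 20069.9680 km = 2.0069968e+07 m
T = 2*pi*sqrt(r^3/mu) = 2*pi*sqrt(8.0842557e+21 / 3.986e14)
T = 28296.4036 s = 471.6067 min

471.6067 minutes


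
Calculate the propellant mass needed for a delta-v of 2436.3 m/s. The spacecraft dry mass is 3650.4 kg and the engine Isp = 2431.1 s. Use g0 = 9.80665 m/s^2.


ve = Isp * g0 = 2431.1 * 9.80665 = 23840.946815 m/s
mass ratio = exp(dv/ve) = exp(2436.3/23840.946815) = 1.10759360
m_prop = m_dry * (mr - 1) = 3650.4 * (1.10759360 - 1)
m_prop = 392.7597 kg

392.7597 kg


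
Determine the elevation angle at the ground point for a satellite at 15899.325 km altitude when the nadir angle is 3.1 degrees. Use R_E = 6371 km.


r = R_E + alt = 22270.3250 km
Law of sines in the satellite / Earth-center / ground-point triangle:
  sin(nadir)/R_E = sin(90 + el)/r  =>  cos(el) = (r/R_E)*sin(nadir)
cos(el) = (22270.3250 / 6371.0000) * sin(3.1 deg) = 0.1890367
el = arccos(0.1890367) = 79.1034 deg
(Earth-central angle = 90 - nadir - el = 7.7966 deg)

79.1034 degrees


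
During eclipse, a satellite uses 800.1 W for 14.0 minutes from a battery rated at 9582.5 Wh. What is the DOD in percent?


E_used = P * t / 60 = 800.1 * 14.0 / 60 = 186.6900 Wh
DOD = E_used / E_total * 100 = 186.6900 / 9582.5 * 100
DOD = 1.9482 %

1.9482 %


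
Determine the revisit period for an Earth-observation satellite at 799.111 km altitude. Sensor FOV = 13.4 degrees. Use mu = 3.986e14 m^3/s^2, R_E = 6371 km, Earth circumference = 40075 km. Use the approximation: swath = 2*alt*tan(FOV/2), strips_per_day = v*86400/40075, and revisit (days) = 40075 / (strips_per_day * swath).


swath = 2*799.111*tan(0.1169371) = 187.7479 km
v = sqrt(mu/r) = 7455.9967 m/s = 7.4560 km/s
strips/day = v*86400/40075 = 7.4560*86400/40075 = 16.0748
coverage/day = strips * swath = 16.0748 * 187.7479 = 3018.0129 km
revisit = 40075 / 3018.0129 = 13.2786 days

13.2786 days


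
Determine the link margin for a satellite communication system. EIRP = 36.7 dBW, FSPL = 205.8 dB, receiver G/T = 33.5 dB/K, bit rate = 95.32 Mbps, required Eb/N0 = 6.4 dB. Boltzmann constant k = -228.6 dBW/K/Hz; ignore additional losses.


C/N0 = EIRP - FSPL + G/T - k = 36.7 - 205.8 + 33.5 - (-228.6)
C/N0 = 93.0000 dB-Hz
R_b = 95.32 Mbps = 9.532e+07 bps -> 10*log10(R_b) = 79.7918 dB-Hz
Eb/N0 = C/N0 - 10*log10(R_b) = 93.0000 - 79.7918 = 13.2082 dB
Margin = Eb/N0 - Eb/N0_req = 13.2082 - 6.4 = 6.8082 dB (link closes)

6.8082 dB


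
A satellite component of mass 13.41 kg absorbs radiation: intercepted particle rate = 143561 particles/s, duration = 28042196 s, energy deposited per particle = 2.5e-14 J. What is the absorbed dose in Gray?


Total energy deposited = rate * time * E_per
  = 143561 * 28042196 * 2.5e-14 = 0.1006441 J
Dose = E_total / mass = 0.1006441 / 13.41
Dose = 0.007505156 Gy

0.0075 Gy


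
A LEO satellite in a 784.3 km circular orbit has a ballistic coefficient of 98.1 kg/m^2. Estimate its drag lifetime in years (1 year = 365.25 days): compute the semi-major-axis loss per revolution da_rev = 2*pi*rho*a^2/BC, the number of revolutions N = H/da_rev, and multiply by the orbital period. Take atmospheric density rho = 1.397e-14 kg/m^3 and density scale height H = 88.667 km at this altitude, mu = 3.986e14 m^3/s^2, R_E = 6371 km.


a = R_E + alt = 7155.3000 km = 7.1553e+06 m
da_rev = 2*pi*rho*a^2/BC = 2*pi*1.397e-14*(7.1553e+06)^2/98.1 = 0.0458102816 m per revolution
N = H/da_rev = 88667.0000 m / 0.0458102816 m = 1.9355262e+06 revolutions
P = 2*pi*sqrt(a^3/mu) = 6023.5565 s
lifetime = N*P = 1.9355262e+06 * 6023.5565 = 1.1658751e+10 s = 134939.2533 days
years = 134939.2533 / 365.25 = 369.4435 years

369.4435 years


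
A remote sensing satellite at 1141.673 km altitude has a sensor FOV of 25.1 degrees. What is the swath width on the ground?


FOV = 25.1 deg = 0.4380776 rad
swath = 2 * alt * tan(FOV/2) = 2 * 1141.673 * tan(0.2190388)
swath = 2 * 1141.673 * 0.2226104
swath = 508.2966 km

508.2966 km


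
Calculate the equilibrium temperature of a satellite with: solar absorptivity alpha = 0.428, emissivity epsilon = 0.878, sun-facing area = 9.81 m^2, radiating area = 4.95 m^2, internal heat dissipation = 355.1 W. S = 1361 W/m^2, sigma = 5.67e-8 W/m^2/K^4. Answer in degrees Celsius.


Numerator = alpha*S*A_sun + Q_int = 0.428*1361*9.81 + 355.1 = 6069.5035 W
Denominator = eps*sigma*A_rad = 0.878*5.67e-8*4.95 = 2.4642387e-07 W/K^4
T^4 = 2.4630339e+10 K^4
T = 396.1572 K = 123.0072 C

123.0072 degrees Celsius


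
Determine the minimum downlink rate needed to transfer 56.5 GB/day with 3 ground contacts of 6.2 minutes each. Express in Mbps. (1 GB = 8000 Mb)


total contact time = 3 * 6.2 * 60 = 1116.0000 s
data = 56.5 GB = 452000.0000 Mb
rate = 452000.0000 / 1116.0000 = 405.0179 Mbps

405.0179 Mbps


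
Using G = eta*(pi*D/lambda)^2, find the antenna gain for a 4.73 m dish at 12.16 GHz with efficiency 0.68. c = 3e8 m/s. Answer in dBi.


lambda = c/f = 3e8 / 1.216e+10 = 0.02467105 m
G = eta*(pi*D/lambda)^2 = 0.68*(pi*4.73/0.02467105)^2
G = 246692.2920 (linear)
G = 10*log10(246692.2920) = 53.9216 dBi

53.9216 dBi


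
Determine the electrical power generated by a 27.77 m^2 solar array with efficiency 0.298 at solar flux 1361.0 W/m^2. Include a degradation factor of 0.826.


P = area * eta * S * degradation
P = 27.77 * 0.298 * 1361.0 * 0.826
P = 9303.1563 W

9303.1563 W


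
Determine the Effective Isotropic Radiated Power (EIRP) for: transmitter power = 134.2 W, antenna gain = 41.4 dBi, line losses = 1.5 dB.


Pt = 134.2 W = 21.2775 dBW
EIRP = Pt_dBW + Gt - losses = 21.2775 + 41.4 - 1.5 = 61.1775 dBW

61.1775 dBW


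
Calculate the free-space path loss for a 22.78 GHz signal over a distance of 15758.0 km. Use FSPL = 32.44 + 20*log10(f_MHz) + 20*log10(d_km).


f = 22.78 GHz = 22780.0000 MHz
d = 15758.0 km
FSPL = 32.44 + 20*log10(22780.0000) + 20*log10(15758.0)
FSPL = 32.44 + 87.1511 + 83.9500
FSPL = 203.5411 dB

203.5411 dB


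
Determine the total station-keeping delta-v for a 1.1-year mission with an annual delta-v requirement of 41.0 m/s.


dV = rate * years = 41.0 * 1.1
dV = 45.1000 m/s

45.1000 m/s


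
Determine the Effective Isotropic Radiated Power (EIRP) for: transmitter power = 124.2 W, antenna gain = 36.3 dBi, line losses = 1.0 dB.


Pt = 124.2 W = 20.9412 dBW
EIRP = Pt_dBW + Gt - losses = 20.9412 + 36.3 - 1.0 = 56.2412 dBW

56.2412 dBW


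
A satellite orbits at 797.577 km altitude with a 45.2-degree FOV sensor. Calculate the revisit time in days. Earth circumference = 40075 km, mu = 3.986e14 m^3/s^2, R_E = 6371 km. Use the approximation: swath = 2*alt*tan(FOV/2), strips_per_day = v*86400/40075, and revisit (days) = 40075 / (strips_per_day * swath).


swath = 2*797.577*tan(0.3944444) = 663.9985 km
v = sqrt(mu/r) = 7456.7944 m/s = 7.4568 km/s
strips/day = v*86400/40075 = 7.4568*86400/40075 = 16.0765
coverage/day = strips * swath = 16.0765 * 663.9985 = 10674.7938 km
revisit = 40075 / 10674.7938 = 3.7542 days

3.7542 days


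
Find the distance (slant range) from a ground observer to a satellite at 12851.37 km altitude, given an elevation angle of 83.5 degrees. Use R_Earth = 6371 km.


h = 12851.37 km, el = 83.5 deg
d = -R_E*sin(el) + sqrt((R_E*sin(el))^2 + 2*R_E*h + h^2)
d = -6371.0000*sin(1.4573) + sqrt((6371.0000*0.9935719)^2 + 2*6371.0000*12851.37 + 12851.37^2)
d = 12878.7890 km

12878.7890 km


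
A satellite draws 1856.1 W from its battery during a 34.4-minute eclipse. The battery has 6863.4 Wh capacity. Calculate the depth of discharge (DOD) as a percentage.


E_used = P * t / 60 = 1856.1 * 34.4 / 60 = 1064.1640 Wh
DOD = E_used / E_total * 100 = 1064.1640 / 6863.4 * 100
DOD = 15.5049 %

15.5049 %


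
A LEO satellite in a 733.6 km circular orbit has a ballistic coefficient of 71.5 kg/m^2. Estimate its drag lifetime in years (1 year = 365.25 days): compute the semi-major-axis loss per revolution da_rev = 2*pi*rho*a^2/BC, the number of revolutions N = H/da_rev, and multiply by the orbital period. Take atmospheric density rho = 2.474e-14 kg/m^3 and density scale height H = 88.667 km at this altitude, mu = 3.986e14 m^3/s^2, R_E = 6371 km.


a = R_E + alt = 7104.6000 km = 7.1046e+06 m
da_rev = 2*pi*rho*a^2/BC = 2*pi*2.474e-14*(7.1046e+06)^2/71.5 = 0.109736925 m per revolution
N = H/da_rev = 88667.0000 m / 0.109736925 m = 807996.0353 revolutions
P = 2*pi*sqrt(a^3/mu) = 5959.6488 s
lifetime = N*P = 807996.0353 * 5959.6488 = 4.8153726e+09 s = 55733.4793 days
years = 55733.4793 / 365.25 = 152.5900 years

152.5900 years


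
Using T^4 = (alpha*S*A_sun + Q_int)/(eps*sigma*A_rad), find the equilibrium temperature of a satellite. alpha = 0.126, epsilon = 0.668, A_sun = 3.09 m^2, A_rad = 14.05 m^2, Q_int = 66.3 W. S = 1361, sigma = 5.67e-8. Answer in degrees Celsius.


Numerator = alpha*S*A_sun + Q_int = 0.126*1361*3.09 + 66.3 = 596.1917 W
Denominator = eps*sigma*A_rad = 0.668*5.67e-8*14.05 = 5.3215218e-07 W/K^4
T^4 = 1.1203407e+09 K^4
T = 182.9522 K = -90.1978 C

-90.1978 degrees Celsius


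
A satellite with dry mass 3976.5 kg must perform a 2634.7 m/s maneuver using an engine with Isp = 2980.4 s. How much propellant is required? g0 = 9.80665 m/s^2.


ve = Isp * g0 = 2980.4 * 9.80665 = 29227.739660 m/s
mass ratio = exp(dv/ve) = exp(2634.7/29227.739660) = 1.09433166
m_prop = m_dry * (mr - 1) = 3976.5 * (1.09433166 - 1)
m_prop = 375.1098 kg

375.1098 kg


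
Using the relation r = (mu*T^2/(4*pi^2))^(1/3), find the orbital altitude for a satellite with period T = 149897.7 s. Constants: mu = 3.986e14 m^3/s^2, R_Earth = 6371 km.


T = 149897.7 s
r = (mu*T^2/(4*pi^2))^(1/3) = (3.986e14 * 149897.7^2 / (4*pi^2))^(1/3)
r = 6.0989607e+07 m = 60989.6066 km
alt = r - R_E = 60989.6066 - 6371 = 54618.6066 km

54618.6066 km


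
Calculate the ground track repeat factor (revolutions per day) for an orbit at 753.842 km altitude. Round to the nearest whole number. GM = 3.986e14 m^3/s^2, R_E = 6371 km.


r = 7.124842e+06 m
T = 2*pi*sqrt(r^3/mu) = 5985.1368 s = 99.7523 min
revs/day = 1440 / 99.7523 = 14.4358
Rounded: 14 revolutions per day

14 revolutions per day


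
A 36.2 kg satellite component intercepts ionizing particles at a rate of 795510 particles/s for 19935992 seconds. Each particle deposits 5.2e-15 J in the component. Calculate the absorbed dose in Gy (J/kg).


Total energy deposited = rate * time * E_per
  = 795510 * 19935992 * 5.2e-15 = 0.08246826 J
Dose = E_total / mass = 0.08246826 / 36.2
Dose = 0.002278129 Gy

0.0023 Gy


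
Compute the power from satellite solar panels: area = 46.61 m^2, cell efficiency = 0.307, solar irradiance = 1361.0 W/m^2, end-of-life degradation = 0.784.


P = area * eta * S * degradation
P = 46.61 * 0.307 * 1361.0 * 0.784
P = 15268.3345 W

15268.3345 W


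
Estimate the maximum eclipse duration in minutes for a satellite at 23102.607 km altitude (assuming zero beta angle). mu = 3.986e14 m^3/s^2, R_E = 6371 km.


r = 29473.6070 km
T = 839.2859 min
Eclipse fraction = arcsin(R_E/r)/pi = arcsin(6371.0000/29473.6070)/pi
= arcsin(0.2161595)/pi = 0.06935312
Eclipse duration = 0.06935312 * 839.2859 = 58.2071 min

58.2071 minutes


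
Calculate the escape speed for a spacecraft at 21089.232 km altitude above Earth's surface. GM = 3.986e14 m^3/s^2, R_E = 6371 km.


r = 6371.0 + 21089.232 = 27460.2320 km = 2.7460232e+07 m
v_esc = sqrt(2*mu/r) = sqrt(2*3.986e14 / 2.7460232e+07)
v_esc = 5388.0491 m/s = 5.3880 km/s

5.3880 km/s


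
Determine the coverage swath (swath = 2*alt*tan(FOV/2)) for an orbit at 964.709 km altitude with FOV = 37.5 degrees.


FOV = 37.5 deg = 0.6544985 rad
swath = 2 * alt * tan(FOV/2) = 2 * 964.709 * tan(0.3272492)
swath = 2 * 964.709 * 0.3394543
swath = 654.9492 km

654.9492 km


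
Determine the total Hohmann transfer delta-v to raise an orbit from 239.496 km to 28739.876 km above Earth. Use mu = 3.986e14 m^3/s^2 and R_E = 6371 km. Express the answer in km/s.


r1 = 6610.4960 km = 6.610496e+06 m
r2 = 35110.8760 km = 3.5110876e+07 m
dv1 = sqrt(mu/r1)*(sqrt(2*r2/(r1+r2)) - 1) = 2308.9625 m/s
dv2 = sqrt(mu/r2)*(1 - sqrt(2*r1/(r1+r2))) = 1472.6548 m/s
total dv = |dv1| + |dv2| = 2308.9625 + 1472.6548 = 3781.6173 m/s = 3.7816 km/s

3.7816 km/s


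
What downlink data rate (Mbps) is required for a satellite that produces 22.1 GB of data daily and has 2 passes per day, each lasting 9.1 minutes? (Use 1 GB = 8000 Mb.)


total contact time = 2 * 9.1 * 60 = 1092.0000 s
data = 22.1 GB = 176800.0000 Mb
rate = 176800.0000 / 1092.0000 = 161.9048 Mbps

161.9048 Mbps


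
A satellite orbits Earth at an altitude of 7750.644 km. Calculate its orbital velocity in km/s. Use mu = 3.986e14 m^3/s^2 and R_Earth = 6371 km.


r = R_E + alt = 6371.0 + 7750.644 = 14121.6440 km = 1.4121644e+07 m
v = sqrt(mu/r) = sqrt(3.986e14 / 1.4121644e+07) = 5312.8312 m/s = 5.3128 km/s

5.3128 km/s


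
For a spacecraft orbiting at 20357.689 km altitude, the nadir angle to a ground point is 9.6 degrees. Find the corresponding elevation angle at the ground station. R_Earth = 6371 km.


r = R_E + alt = 26728.6890 km
Law of sines in the satellite / Earth-center / ground-point triangle:
  sin(nadir)/R_E = sin(90 + el)/r  =>  cos(el) = (r/R_E)*sin(nadir)
cos(el) = (26728.6890 / 6371.0000) * sin(9.6 deg) = 0.6996562
el = arccos(0.6996562) = 45.6006 deg
(Earth-central angle = 90 - nadir - el = 34.7994 deg)

45.6006 degrees
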